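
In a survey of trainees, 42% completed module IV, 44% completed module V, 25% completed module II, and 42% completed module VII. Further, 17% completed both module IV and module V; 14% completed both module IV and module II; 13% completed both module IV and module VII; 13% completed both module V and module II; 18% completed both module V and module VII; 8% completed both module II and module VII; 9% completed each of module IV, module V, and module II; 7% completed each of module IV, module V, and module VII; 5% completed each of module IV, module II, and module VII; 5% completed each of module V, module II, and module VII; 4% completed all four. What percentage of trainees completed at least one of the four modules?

92%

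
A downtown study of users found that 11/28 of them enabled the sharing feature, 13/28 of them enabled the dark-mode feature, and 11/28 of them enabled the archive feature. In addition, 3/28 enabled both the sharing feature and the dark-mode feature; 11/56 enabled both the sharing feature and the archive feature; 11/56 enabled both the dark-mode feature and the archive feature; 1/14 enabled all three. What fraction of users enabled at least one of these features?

P(≥1) = 11/28 + 13/28 + 11/28 − 3/28 − 11/56 − 11/56 + 1/14 = 23/28

23/28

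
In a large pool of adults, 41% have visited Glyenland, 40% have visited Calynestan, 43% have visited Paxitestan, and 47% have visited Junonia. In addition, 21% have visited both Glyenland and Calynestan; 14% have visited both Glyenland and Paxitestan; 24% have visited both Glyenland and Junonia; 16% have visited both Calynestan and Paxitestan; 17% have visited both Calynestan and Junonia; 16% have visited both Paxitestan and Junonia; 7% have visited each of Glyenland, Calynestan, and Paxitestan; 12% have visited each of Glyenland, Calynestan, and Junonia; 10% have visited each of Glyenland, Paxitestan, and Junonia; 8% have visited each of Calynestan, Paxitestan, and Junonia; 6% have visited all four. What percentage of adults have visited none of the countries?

P(at least one) = 41 + 40 + 43 + 47 − 21 − 14 − 24 − 16 − 17 − 16 + 7 + 12 + 10 + 8 − 6 = 94%
P(none) = 100% − 94% = 6%

6%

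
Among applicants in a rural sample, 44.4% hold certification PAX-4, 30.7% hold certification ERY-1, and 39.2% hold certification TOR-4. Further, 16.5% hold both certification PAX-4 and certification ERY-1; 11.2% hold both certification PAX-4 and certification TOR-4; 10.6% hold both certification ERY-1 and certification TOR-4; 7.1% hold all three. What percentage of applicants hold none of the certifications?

16.9%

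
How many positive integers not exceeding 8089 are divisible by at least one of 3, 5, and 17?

4027

Apply inclusion-exclusion:
2696 + 1617 + 475 − 539 − 158 − 95 + 31 = 4027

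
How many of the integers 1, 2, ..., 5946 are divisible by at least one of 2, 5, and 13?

2973 + 1189 + 457 − 594 − 228 − 91 + 45 = 3751

3751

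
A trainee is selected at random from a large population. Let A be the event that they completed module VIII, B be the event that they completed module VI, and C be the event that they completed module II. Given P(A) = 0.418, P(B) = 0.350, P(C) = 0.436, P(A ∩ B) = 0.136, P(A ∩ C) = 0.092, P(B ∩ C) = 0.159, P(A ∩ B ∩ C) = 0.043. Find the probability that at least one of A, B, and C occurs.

0.860

P(A ∪ B ∪ C) = 0.418 + 0.350 + 0.436 − 0.136 − 0.092 − 0.159 + 0.043 = 0.860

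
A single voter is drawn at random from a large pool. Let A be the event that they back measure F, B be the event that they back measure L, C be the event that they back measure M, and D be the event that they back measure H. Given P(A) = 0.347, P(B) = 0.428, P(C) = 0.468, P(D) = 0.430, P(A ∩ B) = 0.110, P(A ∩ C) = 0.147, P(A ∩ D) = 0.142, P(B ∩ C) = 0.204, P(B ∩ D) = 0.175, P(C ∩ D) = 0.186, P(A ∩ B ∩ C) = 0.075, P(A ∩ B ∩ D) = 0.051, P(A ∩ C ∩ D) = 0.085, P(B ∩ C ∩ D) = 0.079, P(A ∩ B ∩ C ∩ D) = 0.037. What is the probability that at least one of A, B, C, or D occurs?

0.962

P(A ∪ B ∪ C ∪ D) = 0.347 + 0.428 + 0.468 + 0.430 − 0.110 − 0.147 − 0.142 − 0.204 − 0.175 − 0.186 + 0.075 + 0.051 + 0.085 + 0.079 − 0.037 = 0.962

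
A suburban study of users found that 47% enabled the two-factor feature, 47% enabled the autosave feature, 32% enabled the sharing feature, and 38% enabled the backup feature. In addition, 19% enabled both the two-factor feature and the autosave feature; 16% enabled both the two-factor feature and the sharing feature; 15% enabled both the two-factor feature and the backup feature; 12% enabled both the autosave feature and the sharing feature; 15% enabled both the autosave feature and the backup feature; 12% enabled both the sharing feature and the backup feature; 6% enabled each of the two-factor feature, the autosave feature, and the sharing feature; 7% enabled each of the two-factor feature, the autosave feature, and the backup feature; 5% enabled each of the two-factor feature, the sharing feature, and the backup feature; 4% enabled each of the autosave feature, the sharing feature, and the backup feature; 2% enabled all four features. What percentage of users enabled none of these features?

P(≥1) = 47 + 47 + 32 + 38 − 19 − 16 − 15 − 12 − 15 − 12 + 6 + 7 + 5 + 4 − 2 = 95%
P(none) = 100% − 95% = 5%

5%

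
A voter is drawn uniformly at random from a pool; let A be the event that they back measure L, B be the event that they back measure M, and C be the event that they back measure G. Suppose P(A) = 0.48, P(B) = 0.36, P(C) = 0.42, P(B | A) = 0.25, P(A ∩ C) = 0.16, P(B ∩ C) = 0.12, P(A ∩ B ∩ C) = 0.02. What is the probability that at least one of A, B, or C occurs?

P(A ∩ B) = P(A)·P(B|A) = 0.48 × 0.25 = 0.12
Using inclusion–exclusion:
P(A ∪ B ∪ C) = 0.48 + 0.36 + 0.42 − 0.12 − 0.16 − 0.12 + 0.02 = 0.88

0.88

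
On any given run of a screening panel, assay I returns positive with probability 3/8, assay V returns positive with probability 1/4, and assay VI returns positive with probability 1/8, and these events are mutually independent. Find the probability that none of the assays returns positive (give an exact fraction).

105/256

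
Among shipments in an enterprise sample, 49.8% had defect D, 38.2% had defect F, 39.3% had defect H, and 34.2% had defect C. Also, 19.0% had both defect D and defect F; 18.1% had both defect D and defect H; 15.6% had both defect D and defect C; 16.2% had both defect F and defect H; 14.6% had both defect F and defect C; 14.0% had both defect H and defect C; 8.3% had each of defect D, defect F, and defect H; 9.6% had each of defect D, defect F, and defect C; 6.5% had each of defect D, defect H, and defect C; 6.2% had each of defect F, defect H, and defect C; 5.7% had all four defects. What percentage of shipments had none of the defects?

11.1%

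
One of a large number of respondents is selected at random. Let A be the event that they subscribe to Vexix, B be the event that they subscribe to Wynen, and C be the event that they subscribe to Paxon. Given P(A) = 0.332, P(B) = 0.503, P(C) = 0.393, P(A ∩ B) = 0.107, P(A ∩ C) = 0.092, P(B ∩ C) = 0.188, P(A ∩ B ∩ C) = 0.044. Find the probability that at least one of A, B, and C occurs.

P(A ∪ B ∪ C) = 0.332 + 0.503 + 0.393 − 0.107 − 0.092 − 0.188 + 0.044 = 0.885

0.885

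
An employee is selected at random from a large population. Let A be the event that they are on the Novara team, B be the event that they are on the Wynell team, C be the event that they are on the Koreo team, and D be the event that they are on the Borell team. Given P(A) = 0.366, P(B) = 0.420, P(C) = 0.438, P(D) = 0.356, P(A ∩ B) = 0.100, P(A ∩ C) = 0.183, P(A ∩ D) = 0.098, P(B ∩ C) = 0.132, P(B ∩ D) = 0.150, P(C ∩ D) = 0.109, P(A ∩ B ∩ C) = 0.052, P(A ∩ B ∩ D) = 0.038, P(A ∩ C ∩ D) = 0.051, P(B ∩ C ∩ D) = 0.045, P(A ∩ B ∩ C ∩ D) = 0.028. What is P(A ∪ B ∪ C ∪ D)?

Apply inclusion-exclusion:
P(A ∪ B ∪ C ∪ D) = 0.366 + 0.420 + 0.438 + 0.356 − 0.100 − 0.183 − 0.098 − 0.132 − 0.150 − 0.109 + 0.052 + 0.038 + 0.051 + 0.045 − 0.028 = 0.966

0.966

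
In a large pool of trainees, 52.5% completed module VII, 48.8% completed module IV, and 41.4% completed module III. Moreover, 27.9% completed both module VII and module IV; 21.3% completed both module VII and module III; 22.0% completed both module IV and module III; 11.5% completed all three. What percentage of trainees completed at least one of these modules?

83.0%

By inclusion-exclusion,
P(at least one) = 52.5 + 48.8 + 41.4 − 27.9 − 21.3 − 22.0 + 11.5 = 83.0%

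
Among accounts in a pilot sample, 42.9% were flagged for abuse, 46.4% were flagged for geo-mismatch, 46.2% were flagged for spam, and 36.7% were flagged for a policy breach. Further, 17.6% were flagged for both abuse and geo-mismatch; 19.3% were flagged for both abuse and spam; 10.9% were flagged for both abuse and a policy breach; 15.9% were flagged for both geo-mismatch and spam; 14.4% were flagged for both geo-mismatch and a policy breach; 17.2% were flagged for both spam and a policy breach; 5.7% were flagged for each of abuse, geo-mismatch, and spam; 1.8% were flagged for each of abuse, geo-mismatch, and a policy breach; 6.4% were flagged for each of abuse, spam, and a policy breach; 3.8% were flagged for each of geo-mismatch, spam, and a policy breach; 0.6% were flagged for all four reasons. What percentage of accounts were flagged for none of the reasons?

Inclusion–exclusion gives
P(union) = 42.9 + 46.4 + 46.2 + 36.7 − 17.6 − 19.3 − 10.9 − 15.9 − 14.4 − 17.2 + 5.7 + 1.8 + 6.4 + 3.8 − 0.6 = 94.0%
P(none) = 100% − 94.0% = 6.0%

6.0%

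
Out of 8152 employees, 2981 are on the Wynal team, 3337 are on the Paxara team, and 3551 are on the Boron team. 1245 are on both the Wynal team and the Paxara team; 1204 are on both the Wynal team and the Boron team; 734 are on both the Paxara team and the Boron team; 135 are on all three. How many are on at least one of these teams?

Using inclusion–exclusion:
|at least one| = 2981 + 3337 + 3551 − 1245 − 1204 − 734 + 135 = 6821

6821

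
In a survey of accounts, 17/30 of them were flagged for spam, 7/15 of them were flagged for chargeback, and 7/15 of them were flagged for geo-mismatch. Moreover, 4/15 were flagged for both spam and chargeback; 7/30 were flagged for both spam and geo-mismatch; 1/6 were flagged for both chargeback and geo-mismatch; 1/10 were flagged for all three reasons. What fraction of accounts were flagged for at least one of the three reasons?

By inclusion–exclusion:
P(union) = 17/30 + 7/15 + 7/15 − 4/15 − 7/30 − 1/6 + 1/10 = 14/15

14/15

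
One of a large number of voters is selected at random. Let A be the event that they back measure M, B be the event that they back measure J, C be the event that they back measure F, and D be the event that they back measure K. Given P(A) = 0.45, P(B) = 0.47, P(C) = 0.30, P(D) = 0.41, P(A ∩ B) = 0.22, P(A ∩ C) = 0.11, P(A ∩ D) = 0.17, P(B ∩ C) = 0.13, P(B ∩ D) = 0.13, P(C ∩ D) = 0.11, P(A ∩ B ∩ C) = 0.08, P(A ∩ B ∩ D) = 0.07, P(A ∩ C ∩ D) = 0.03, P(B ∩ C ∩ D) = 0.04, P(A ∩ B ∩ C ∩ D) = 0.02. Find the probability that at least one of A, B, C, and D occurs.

0.96

By inclusion–exclusion:
P(A ∪ B ∪ C ∪ D) = 0.45 + 0.47 + 0.30 + 0.41 − 0.22 − 0.11 − 0.17 − 0.13 − 0.13 − 0.11 + 0.08 + 0.07 + 0.03 + 0.04 − 0.02 = 0.96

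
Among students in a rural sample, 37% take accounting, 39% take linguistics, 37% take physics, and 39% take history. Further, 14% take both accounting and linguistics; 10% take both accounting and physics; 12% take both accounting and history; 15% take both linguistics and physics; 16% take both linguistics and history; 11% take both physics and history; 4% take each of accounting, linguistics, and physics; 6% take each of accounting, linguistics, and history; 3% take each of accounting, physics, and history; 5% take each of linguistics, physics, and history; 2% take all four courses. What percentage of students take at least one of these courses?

90%

Apply inclusion-exclusion:
P(union) = 37 + 39 + 37 + 39 − 14 − 10 − 12 − 15 − 16 − 11 + 4 + 6 + 3 + 5 − 2 = 90%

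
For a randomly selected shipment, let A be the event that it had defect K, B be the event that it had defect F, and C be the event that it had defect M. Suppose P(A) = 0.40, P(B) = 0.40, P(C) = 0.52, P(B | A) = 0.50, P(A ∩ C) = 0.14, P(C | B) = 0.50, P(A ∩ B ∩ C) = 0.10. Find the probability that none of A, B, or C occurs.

0.12

P(A ∩ B) = P(A)·P(B|A) = 0.40 × 0.50 = 0.20
P(B ∩ C) = P(B)·P(C|B) = 0.40 × 0.50 = 0.20
P(A ∪ B ∪ C) = 0.40 + 0.40 + 0.52 − 0.20 − 0.14 − 0.20 + 0.10 = 0.88
P(none) = 1 − 0.88 = 0.12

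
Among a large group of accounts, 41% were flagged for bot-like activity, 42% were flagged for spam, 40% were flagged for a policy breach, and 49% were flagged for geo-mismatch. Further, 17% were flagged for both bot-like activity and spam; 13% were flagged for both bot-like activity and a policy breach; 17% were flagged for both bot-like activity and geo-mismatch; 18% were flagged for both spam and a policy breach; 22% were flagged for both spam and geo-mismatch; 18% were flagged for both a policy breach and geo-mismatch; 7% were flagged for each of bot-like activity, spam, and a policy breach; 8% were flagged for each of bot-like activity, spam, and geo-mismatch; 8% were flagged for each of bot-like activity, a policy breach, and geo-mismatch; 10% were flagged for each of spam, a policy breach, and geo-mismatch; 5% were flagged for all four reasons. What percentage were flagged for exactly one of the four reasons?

41%

P(exactly one) = 41 + 42 + 40 + 49 − 2·17 − 2·13 − 2·17 − 2·18 − 2·22 − 2·18 + 3·7 + 3·8 + 3·8 + 3·10 − 4·5 = 41%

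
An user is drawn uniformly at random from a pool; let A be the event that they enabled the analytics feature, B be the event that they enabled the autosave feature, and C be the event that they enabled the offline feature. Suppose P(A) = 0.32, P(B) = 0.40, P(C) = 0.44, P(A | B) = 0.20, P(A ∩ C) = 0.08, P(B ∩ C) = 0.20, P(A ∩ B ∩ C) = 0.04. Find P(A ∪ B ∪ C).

0.84

P(A ∩ B) = P(B)·P(A|B) = 0.40 × 0.20 = 0.08
Using inclusion–exclusion:
P(A ∪ B ∪ C) = 0.32 + 0.40 + 0.44 − 0.08 − 0.08 − 0.20 + 0.04 = 0.84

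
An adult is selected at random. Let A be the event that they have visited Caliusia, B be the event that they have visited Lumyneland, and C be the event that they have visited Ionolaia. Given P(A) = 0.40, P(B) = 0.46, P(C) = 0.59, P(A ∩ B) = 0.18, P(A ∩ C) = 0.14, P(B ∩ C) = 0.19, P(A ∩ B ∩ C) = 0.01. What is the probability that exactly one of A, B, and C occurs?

0.46

By inclusion–exclusion (exactly-one form):
P(exactly one) = 0.40 + 0.46 + 0.59 − 2·0.18 − 2·0.14 − 2·0.19 + 3·0.01 = 0.46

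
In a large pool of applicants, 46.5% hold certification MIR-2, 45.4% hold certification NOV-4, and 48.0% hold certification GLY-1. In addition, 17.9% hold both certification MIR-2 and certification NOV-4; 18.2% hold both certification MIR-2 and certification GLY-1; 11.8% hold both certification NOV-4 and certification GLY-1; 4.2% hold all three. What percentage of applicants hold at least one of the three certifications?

P(≥1) = 46.5 + 45.4 + 48.0 − 17.9 − 18.2 − 11.8 + 4.2 = 96.2%

96.2%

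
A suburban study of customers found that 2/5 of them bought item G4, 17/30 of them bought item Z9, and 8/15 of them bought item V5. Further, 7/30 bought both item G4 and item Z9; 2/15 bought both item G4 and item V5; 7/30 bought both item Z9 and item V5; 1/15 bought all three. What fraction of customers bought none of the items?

Apply inclusion-exclusion:
P(union) = 2/5 + 17/30 + 8/15 − 7/30 − 2/15 − 7/30 + 1/15 = 29/30
P(none) = 1 − 29/30 = 1/30

1/30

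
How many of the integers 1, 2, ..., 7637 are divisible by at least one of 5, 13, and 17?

Using inclusion–exclusion:
1527 + 587 + 449 − 117 − 89 − 34 + 6 = 2329

2329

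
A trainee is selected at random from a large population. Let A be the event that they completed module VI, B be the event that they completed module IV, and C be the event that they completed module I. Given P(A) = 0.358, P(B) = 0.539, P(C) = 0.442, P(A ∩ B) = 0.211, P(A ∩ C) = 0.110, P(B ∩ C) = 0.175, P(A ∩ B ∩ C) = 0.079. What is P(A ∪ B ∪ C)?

0.922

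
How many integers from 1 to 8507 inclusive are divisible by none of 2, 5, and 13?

3141

Using inclusion–exclusion:
⌊8507/2⌋ + ⌊8507/5⌋ + ⌊8507/13⌋ − ⌊8507/10⌋ − ⌊8507/26⌋ − ⌊8507/65⌋ + ⌊8507/130⌋ = 4253 + 1701 + 654 − 850 − 327 − 130 + 65 = 5366
8507 − 5366 = 3141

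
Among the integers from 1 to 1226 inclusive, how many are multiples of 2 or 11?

Apply inclusion-exclusion:
⌊1226/2⌋ + ⌊1226/11⌋ − ⌊1226/22⌋ = 613 + 111 − 55 = 669

669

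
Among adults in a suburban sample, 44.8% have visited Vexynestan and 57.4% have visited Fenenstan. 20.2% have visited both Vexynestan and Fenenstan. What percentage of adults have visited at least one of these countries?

P(at least one) = 44.8 + 57.4 − 20.2 = 82.0%

82.0%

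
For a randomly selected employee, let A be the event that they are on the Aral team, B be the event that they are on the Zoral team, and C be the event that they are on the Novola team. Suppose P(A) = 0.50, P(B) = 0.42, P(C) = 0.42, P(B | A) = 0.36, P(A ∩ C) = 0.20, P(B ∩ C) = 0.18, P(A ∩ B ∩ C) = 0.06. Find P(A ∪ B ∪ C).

0.84

P(A ∩ B) = P(A)·P(B|A) = 0.50 × 0.36 = 0.18
Using inclusion–exclusion:
P(A ∪ B ∪ C) = 0.50 + 0.42 + 0.42 − 0.18 − 0.20 − 0.18 + 0.06 = 0.84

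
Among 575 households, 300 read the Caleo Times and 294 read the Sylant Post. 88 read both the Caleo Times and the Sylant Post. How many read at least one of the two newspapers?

By inclusion–exclusion:
|at least one| = 300 + 294 − 88 = 506

506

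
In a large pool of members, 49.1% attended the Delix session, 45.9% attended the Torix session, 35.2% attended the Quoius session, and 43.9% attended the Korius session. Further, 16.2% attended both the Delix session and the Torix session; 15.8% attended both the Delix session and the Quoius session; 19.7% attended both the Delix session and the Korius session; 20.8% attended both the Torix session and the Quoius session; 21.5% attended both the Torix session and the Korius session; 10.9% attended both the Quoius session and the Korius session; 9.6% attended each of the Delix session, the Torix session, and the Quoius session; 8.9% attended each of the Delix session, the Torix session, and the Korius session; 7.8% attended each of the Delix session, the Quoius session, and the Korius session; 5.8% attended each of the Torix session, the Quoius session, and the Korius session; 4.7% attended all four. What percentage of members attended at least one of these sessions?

96.6%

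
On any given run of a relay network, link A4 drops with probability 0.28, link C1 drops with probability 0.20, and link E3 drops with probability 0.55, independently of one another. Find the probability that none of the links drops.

Since the events are independent, P(none) is the product of the individual non-occurrence probabilities.
P(none) = (1 − 0.28) × (1 − 0.20) × (1 − 0.55) = 0.72 × 0.80 × 0.45 = 0.2592

0.2592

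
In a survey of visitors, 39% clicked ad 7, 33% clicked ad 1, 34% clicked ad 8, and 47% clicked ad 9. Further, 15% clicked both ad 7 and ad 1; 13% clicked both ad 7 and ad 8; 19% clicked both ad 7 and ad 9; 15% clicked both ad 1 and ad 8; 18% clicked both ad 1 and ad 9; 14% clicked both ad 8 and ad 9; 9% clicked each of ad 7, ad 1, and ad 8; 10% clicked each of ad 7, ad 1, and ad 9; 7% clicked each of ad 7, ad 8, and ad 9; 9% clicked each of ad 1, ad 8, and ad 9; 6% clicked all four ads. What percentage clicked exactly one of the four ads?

Using the inclusion–exclusion count for exactly one event:
P(exactly one) = 39 + 33 + 34 + 47 − 2·15 − 2·13 − 2·19 − 2·15 − 2·18 − 2·14 + 3·9 + 3·10 + 3·7 + 3·9 − 4·6 = 46%

46%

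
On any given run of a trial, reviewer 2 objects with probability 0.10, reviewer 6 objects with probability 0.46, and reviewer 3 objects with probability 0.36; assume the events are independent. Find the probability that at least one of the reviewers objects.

0.68896

P(none) = (1 − 0.10) × (1 − 0.46) × (1 − 0.36) = 0.90 × 0.54 × 0.64 = 0.31104
P(at least one) = 1 − 0.31104 = 0.68896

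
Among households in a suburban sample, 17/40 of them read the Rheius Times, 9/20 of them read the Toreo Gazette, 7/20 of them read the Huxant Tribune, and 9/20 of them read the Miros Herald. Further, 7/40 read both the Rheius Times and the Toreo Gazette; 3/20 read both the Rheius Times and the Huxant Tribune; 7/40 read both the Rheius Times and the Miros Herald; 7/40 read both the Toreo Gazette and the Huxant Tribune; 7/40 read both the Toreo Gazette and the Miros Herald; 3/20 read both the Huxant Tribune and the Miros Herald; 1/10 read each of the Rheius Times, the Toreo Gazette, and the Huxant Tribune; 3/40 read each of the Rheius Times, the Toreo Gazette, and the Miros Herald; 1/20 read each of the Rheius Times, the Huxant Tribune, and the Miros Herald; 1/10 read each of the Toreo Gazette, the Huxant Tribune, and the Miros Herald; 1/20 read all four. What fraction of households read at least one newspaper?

19/20

Using inclusion–exclusion:
P(at least one) = 17/40 + 9/20 + 7/20 + 9/20 − 7/40 − 3/20 − 7/40 − 7/40 − 7/40 − 3/20 + 1/10 + 3/40 + 1/20 + 1/10 − 1/20 = 19/20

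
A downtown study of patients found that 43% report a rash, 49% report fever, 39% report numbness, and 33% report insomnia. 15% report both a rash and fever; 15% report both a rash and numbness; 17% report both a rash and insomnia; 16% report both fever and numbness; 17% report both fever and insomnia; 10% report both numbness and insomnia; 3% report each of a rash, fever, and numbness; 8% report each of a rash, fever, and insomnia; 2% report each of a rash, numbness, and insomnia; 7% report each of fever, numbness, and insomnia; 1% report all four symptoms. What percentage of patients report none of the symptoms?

7%

Inclusion–exclusion gives
P(union) = 43 + 49 + 39 + 33 − 15 − 15 − 17 − 16 − 17 − 10 + 3 + 8 + 2 + 7 − 1 = 93%
P(none) = 100% − 93% = 7%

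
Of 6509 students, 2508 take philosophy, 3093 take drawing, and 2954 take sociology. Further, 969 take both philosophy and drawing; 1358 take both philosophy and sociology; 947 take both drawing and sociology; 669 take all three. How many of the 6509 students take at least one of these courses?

5950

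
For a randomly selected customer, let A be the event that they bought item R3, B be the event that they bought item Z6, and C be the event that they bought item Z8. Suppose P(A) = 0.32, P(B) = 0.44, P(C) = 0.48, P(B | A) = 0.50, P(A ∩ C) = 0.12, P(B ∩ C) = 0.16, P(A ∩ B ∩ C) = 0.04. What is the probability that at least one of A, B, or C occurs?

P(A ∩ B) = P(A)·P(B|A) = 0.32 × 0.50 = 0.16
By inclusion–exclusion:
P(A ∪ B ∪ C) = 0.32 + 0.44 + 0.48 − 0.16 − 0.12 − 0.16 + 0.04 = 0.84

0.84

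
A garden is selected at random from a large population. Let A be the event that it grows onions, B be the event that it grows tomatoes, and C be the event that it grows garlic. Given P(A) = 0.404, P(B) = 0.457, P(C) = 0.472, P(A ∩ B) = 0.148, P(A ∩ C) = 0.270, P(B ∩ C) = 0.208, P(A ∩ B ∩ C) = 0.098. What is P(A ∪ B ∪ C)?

0.805

Apply inclusion-exclusion:
P(A ∪ B ∪ C) = 0.404 + 0.457 + 0.472 − 0.148 − 0.270 − 0.208 + 0.098 = 0.805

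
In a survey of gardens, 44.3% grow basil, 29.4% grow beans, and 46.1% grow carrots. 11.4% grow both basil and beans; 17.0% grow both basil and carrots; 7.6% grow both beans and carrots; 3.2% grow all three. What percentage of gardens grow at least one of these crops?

By inclusion–exclusion:
P(at least one) = 44.3 + 29.4 + 46.1 − 11.4 − 17.0 − 7.6 + 3.2 = 87.0%

87.0%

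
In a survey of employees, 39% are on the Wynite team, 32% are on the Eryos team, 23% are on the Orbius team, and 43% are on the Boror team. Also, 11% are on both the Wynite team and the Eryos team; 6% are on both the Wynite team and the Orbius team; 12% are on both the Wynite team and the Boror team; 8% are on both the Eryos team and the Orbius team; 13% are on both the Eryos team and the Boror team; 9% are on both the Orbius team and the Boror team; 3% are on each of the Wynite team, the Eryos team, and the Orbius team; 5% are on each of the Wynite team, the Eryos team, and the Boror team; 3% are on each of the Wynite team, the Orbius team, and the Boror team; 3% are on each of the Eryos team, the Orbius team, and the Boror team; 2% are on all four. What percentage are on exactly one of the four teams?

P(exactly one) = 39 + 32 + 23 + 43 − 2·11 − 2·6 − 2·12 − 2·8 − 2·13 − 2·9 + 3·3 + 3·5 + 3·3 + 3·3 − 4·2 = 53%

53%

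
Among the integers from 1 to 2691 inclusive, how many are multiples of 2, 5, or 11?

⌊2691/2⌋ + ⌊2691/5⌋ + ⌊2691/11⌋ − ⌊2691/10⌋ − ⌊2691/22⌋ − ⌊2691/55⌋ + ⌊2691/110⌋ = 1345 + 538 + 244 − 269 − 122 − 48 + 24 = 1712

1712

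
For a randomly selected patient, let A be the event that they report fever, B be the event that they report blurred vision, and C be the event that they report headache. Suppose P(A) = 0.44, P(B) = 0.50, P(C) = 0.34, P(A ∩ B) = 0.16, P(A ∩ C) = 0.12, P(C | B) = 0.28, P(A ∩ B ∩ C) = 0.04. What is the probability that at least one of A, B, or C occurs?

P(B ∩ C) = P(B)·P(C|B) = 0.50 × 0.28 = 0.14
P(A ∪ B ∪ C) = 0.44 + 0.50 + 0.34 − 0.16 − 0.12 − 0.14 + 0.04 = 0.90

0.90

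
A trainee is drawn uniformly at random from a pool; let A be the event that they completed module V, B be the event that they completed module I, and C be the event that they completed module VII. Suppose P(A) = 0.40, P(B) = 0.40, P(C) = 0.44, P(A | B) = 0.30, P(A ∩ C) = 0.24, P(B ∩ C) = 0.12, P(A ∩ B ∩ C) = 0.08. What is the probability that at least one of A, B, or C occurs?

P(A ∩ B) = P(B)·P(A|B) = 0.40 × 0.30 = 0.12
P(A ∪ B ∪ C) = 0.40 + 0.40 + 0.44 − 0.12 − 0.24 − 0.12 + 0.08 = 0.84

0.84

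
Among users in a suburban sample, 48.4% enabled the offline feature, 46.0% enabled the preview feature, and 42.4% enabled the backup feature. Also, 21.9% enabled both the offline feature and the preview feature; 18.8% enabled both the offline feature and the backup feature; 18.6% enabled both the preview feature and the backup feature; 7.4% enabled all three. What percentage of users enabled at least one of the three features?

84.9%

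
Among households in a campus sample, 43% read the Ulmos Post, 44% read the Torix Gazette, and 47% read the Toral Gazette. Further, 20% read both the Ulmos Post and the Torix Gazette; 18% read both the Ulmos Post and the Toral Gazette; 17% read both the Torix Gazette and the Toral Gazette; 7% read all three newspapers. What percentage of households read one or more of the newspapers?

By inclusion–exclusion:
P(union) = 43 + 44 + 47 − 20 − 18 − 17 + 7 = 86%

86%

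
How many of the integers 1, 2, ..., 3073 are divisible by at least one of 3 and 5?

1434

Apply inclusion-exclusion:
floor(3073/3) + floor(3073/5) − floor(3073/15) = 1024 + 614 − 204 = 1434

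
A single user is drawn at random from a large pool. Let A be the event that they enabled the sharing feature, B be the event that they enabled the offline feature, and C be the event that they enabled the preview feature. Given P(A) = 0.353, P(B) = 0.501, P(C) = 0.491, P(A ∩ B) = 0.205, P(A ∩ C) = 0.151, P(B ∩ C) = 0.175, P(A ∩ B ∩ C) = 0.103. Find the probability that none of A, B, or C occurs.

0.083

P(A ∪ B ∪ C) = 0.353 + 0.501 + 0.491 − 0.205 − 0.151 − 0.175 + 0.103 = 0.917
P(none) = 1 − 0.917 = 0.083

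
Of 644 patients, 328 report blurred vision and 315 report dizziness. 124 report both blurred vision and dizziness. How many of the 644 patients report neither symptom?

125

Apply inclusion-exclusion:
|union| = 328 + 315 − 124 = 519
None: 644 − 519 = 125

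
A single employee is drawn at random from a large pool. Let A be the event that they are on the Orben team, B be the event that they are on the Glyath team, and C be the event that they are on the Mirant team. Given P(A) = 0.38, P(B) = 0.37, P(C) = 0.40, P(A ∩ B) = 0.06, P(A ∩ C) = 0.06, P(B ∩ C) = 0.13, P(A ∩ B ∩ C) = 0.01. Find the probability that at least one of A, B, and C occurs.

0.91

P(A ∪ B ∪ C) = 0.38 + 0.37 + 0.40 − 0.06 − 0.06 − 0.13 + 0.01 = 0.91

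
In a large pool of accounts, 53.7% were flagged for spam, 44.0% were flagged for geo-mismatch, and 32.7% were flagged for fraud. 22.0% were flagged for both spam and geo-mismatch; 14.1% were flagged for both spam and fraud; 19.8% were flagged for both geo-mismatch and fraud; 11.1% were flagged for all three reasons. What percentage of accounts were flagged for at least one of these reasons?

By inclusion–exclusion:
P(at least one) = 53.7 + 44.0 + 32.7 − 22.0 − 14.1 − 19.8 + 11.1 = 85.6%

85.6%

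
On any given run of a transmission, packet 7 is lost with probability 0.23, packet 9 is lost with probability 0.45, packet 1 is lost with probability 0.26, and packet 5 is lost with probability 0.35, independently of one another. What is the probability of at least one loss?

P(none) = (1 − 0.23) × (1 − 0.45) × (1 − 0.26) × (1 − 0.35) = 0.77 × 0.55 × 0.74 × 0.65 = 0.2037035
P(at least one) = 1 − 0.2037035 = 0.7962965

0.7962965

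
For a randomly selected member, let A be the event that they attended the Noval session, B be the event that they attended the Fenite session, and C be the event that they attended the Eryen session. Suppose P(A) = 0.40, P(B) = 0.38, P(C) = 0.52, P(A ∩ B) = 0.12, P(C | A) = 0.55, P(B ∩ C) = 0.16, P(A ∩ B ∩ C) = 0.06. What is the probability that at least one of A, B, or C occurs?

0.86

P(A ∩ C) = P(A)·P(C|A) = 0.40 × 0.55 = 0.22
P(A ∪ B ∪ C) = 0.40 + 0.38 + 0.52 − 0.12 − 0.22 − 0.16 + 0.06 = 0.86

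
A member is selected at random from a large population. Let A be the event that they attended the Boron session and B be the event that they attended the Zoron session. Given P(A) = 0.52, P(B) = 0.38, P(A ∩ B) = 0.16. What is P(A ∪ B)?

0.74

P(A ∪ B) = 0.52 + 0.38 − 0.16 = 0.74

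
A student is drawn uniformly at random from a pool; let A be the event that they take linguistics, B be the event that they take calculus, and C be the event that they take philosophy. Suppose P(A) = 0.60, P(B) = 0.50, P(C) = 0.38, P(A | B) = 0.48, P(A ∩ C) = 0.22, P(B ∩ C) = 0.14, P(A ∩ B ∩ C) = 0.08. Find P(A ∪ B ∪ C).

0.96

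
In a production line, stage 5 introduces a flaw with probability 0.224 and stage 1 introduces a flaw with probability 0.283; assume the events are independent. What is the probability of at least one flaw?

0.443608

P(none) = (1 − 0.224) × (1 − 0.283) = 0.776 × 0.717 = 0.556392
P(at least one) = 1 − 0.556392 = 0.443608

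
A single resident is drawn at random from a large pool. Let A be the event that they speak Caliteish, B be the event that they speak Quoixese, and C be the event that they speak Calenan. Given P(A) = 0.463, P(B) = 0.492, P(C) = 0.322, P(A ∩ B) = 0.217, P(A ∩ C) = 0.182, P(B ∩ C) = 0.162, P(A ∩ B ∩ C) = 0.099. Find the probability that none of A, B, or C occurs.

0.185

P(A ∪ B ∪ C) = 0.463 + 0.492 + 0.322 − 0.217 − 0.182 − 0.162 + 0.099 = 0.815
P(none) = 1 − 0.815 = 0.185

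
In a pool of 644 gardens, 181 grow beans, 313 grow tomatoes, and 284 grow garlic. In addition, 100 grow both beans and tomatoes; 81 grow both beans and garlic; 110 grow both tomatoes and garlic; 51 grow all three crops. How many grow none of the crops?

106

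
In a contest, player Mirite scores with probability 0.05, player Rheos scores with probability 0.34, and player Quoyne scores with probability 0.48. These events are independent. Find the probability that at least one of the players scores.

0.67396

P(none) = (1 − 0.05) × (1 − 0.34) × (1 − 0.48) = 0.95 × 0.66 × 0.52 = 0.32604
P(at least one) = 1 − 0.32604 = 0.67396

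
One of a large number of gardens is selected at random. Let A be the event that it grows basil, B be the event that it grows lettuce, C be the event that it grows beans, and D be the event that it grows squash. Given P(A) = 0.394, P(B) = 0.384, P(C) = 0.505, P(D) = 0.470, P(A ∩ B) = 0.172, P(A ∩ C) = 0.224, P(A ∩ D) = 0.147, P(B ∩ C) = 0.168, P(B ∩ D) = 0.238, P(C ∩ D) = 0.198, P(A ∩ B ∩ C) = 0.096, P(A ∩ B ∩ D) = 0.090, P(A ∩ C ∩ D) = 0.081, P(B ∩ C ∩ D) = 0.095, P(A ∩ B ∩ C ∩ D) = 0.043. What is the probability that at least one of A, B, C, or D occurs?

0.925

P(A ∪ B ∪ C ∪ D) = 0.394 + 0.384 + 0.505 + 0.470 − 0.172 − 0.224 − 0.147 − 0.168 − 0.238 − 0.198 + 0.096 + 0.090 + 0.081 + 0.095 − 0.043 = 0.925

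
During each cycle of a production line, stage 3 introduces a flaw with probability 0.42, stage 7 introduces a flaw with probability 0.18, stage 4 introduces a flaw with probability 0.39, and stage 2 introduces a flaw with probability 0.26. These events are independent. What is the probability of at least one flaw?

0.78531416

Since the events are independent, P(none) is the product of the individual non-occurrence probabilities.
P(none) = (1 − 0.42) × (1 − 0.18) × (1 − 0.39) × (1 − 0.26) = 0.58 × 0.82 × 0.61 × 0.74 = 0.21468584
P(at least one) = 1 − 0.21468584 = 0.78531416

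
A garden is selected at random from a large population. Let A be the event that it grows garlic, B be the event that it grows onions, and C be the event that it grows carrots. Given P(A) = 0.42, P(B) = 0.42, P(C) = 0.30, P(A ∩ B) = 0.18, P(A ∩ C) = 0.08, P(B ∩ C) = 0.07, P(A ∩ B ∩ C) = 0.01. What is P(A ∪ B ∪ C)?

Apply inclusion-exclusion:
P(A ∪ B ∪ C) = 0.42 + 0.42 + 0.30 − 0.18 − 0.08 − 0.07 + 0.01 = 0.82

0.82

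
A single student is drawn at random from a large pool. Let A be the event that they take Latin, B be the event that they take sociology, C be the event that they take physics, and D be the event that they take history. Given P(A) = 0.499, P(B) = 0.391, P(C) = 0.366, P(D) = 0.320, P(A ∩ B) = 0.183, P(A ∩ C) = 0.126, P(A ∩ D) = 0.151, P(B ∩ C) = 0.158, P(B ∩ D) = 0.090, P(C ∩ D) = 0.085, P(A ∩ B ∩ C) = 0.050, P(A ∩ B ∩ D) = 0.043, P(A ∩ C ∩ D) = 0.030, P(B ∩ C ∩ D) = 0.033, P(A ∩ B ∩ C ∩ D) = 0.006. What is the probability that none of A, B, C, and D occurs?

0.067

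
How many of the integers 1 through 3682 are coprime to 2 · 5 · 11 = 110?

1339

1841 + 736 + 334 − 368 − 167 − 66 + 33 = 2343
3682 − 2343 = 1339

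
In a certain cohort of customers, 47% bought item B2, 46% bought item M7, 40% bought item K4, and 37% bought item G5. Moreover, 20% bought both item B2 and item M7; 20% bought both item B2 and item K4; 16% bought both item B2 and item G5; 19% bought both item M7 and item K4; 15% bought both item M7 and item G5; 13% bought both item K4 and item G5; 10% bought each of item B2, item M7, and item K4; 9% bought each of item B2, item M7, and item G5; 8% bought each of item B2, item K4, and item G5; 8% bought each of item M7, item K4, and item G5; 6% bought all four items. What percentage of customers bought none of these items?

4%

P(union) = 47 + 46 + 40 + 37 − 20 − 20 − 16 − 19 − 15 − 13 + 10 + 9 + 8 + 8 − 6 = 96%
P(none) = 100% − 96% = 4%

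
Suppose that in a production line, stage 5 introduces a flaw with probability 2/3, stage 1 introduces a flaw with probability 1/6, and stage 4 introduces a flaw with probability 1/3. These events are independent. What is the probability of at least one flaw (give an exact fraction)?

22/27

Independence gives P(none) = ∏(1 − pᵢ).
P(none) = (1 − 2/3) × (1 − 1/6) × (1 − 1/3) = 1/3 × 5/6 × 2/3 = 5/27
P(at least one) = 1 − 5/27 = 22/27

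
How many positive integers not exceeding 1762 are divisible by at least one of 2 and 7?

⌊1762/2⌋ + ⌊1762/7⌋ − ⌊1762/14⌋ = 881 + 251 − 125 = 1007

1007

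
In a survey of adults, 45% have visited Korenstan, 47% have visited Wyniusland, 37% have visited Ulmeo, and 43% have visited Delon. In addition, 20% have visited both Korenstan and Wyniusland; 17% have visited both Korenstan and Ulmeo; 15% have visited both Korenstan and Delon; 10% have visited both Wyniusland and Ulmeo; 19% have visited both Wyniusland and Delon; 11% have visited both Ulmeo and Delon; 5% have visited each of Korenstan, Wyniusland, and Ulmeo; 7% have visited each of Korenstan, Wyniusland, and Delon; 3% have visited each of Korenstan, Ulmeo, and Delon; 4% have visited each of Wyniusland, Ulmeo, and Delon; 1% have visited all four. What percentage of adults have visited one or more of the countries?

98%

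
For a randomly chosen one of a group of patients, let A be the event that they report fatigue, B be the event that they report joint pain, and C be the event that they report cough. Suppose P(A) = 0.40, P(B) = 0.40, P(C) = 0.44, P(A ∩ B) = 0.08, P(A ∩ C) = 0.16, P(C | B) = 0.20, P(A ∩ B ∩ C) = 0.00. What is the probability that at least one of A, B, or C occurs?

P(B ∩ C) = P(B)·P(C|B) = 0.40 × 0.20 = 0.08
Apply inclusion-exclusion:
P(A ∪ B ∪ C) = 0.40 + 0.40 + 0.44 − 0.08 − 0.16 − 0.08 + 0.00 = 0.92

0.92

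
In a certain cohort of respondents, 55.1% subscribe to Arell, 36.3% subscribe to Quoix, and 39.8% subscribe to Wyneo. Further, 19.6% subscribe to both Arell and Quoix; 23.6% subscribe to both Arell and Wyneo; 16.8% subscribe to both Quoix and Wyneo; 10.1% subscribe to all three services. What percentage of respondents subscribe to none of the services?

18.7%

By inclusion–exclusion:
P(at least one) = 55.1 + 36.3 + 39.8 − 19.6 − 23.6 − 16.8 + 10.1 = 81.3%
P(none) = 100% − 81.3% = 18.7%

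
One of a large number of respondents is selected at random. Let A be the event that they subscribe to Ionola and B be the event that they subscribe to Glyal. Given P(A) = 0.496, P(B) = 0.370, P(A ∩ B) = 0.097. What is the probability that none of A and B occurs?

0.231

P(A ∪ B) = 0.496 + 0.370 − 0.097 = 0.769
P(none) = 1 − 0.769 = 0.231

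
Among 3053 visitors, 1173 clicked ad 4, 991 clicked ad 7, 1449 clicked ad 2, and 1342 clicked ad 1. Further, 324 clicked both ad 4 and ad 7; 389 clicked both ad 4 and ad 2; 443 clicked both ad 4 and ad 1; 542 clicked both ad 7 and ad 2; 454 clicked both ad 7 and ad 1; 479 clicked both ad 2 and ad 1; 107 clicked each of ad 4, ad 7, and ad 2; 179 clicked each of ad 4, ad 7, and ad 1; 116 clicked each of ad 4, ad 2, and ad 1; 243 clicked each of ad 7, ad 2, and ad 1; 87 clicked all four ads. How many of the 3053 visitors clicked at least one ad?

2882

|at least one| = 1173 + 991 + 1449 + 1342 − 324 − 389 − 443 − 542 − 454 − 479 + 107 + 179 + 116 + 243 − 87 = 2882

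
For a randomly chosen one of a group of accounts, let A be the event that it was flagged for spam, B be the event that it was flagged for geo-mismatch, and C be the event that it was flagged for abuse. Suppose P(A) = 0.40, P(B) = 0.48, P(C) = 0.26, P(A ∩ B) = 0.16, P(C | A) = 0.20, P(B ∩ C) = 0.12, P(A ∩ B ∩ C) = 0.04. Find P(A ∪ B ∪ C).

0.82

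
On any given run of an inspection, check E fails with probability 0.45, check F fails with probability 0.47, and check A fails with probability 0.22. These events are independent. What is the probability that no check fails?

P(none) = (1 − 0.45) × (1 − 0.47) × (1 − 0.22) = 0.55 × 0.53 × 0.78 = 0.22737

0.22737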